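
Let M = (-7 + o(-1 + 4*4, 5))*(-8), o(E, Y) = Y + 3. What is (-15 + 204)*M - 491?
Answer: -2003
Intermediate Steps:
o(E, Y) = 3 + Y
M = -8 (M = (-7 + (3 + 5))*(-8) = (-7 + 8)*(-8) = 1*(-8) = -8)
(-15 + 204)*M - 491 = (-15 + 204)*(-8) - 491 = 189*(-8) - 491 = -1512 - 491 = -2003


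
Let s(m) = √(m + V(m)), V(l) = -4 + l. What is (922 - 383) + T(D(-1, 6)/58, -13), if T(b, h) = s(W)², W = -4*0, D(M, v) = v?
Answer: 535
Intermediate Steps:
W = 0 (W = -1*0 = 0)
s(m) = √(-4 + 2*m) (s(m) = √(m + (-4 + m)) = √(-4 + 2*m))
T(b, h) = -4 (T(b, h) = (√(-4 + 2*0))² = (√(-4 + 0))² = (√(-4))² = (2*I)² = -4)
(922 - 383) + T(D(-1, 6)/58, -13) = (922 - 383) - 4 = 539 - 4 = 535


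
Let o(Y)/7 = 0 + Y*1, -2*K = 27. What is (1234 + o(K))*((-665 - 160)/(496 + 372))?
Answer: -1880175/1736 ≈ -1083.1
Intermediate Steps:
K = -27/2 (K = -½*27 = -27/2 ≈ -13.500)
o(Y) = 7*Y (o(Y) = 7*(0 + Y*1) = 7*(0 + Y) = 7*Y)
(1234 + o(K))*((-665 - 160)/(496 + 372)) = (1234 + 7*(-27/2))*((-665 - 160)/(496 + 372)) = (1234 - 189/2)*(-825/868) = 2279*(-825*1/868)/2 = (2279/2)*(-825/868) = -1880175/1736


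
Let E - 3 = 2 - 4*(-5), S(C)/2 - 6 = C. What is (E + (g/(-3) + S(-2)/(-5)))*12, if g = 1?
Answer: 1384/5 ≈ 276.80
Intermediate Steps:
S(C) = 12 + 2*C
E = 25 (E = 3 + (2 - 4*(-5)) = 3 + (2 + 20) = 3 + 22 = 25)
(E + (g/(-3) + S(-2)/(-5)))*12 = (25 + (1/(-3) + (12 + 2*(-2))/(-5)))*12 = (25 + (1*(-⅓) + (12 - 4)*(-⅕)))*12 = (25 + (-⅓ + 8*(-⅕)))*12 = (25 + (-⅓ - 8/5))*12 = (25 - 29/15)*12 = (346/15)*12 = 1384/5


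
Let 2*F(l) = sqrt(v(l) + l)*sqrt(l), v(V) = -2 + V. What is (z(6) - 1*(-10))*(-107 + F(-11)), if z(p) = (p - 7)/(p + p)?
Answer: -12733/12 - 119*sqrt(66)/12 ≈ -1141.6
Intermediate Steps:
F(l) = sqrt(l)*sqrt(-2 + 2*l)/2 (F(l) = (sqrt((-2 + l) + l)*sqrt(l))/2 = (sqrt(-2 + 2*l)*sqrt(l))/2 = (sqrt(l)*sqrt(-2 + 2*l))/2 = sqrt(l)*sqrt(-2 + 2*l)/2)
z(p) = (-7 + p)/(2*p) (z(p) = (-7 + p)/((2*p)) = (-7 + p)*(1/(2*p)) = (-7 + p)/(2*p))
(z(6) - 1*(-10))*(-107 + F(-11)) = ((1/2)*(-7 + 6)/6 - 1*(-10))*(-107 + sqrt(2)*sqrt(-11)*sqrt(-1 - 11)/2) = ((1/2)*(1/6)*(-1) + 10)*(-107 + sqrt(2)*(I*sqrt(11))*sqrt(-12)/2) = (-1/12 + 10)*(-107 + sqrt(2)*(I*sqrt(11))*(2*I*sqrt(3))/2) = 119*(-107 - sqrt(66))/12 = -12733/12 - 119*sqrt(66)/12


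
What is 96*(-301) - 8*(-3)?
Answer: -28872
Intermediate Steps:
96*(-301) - 8*(-3) = -28896 + 24 = -28872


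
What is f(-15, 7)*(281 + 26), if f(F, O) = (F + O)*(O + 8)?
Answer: -36840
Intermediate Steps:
f(F, O) = (8 + O)*(F + O) (f(F, O) = (F + O)*(8 + O) = (8 + O)*(F + O))
f(-15, 7)*(281 + 26) = (7² + 8*(-15) + 8*7 - 15*7)*(281 + 26) = (49 - 120 + 56 - 105)*307 = -120*307 = -36840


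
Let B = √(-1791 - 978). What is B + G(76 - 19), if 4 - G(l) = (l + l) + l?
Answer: -167 + I*√2769 ≈ -167.0 + 52.621*I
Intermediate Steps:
G(l) = 4 - 3*l (G(l) = 4 - ((l + l) + l) = 4 - (2*l + l) = 4 - 3*l)
B = I*√2769 (B = √(-2769) = I*√2769 ≈ 52.621*I)
B + G(76 - 19) = I*√2769 + (4 - 3*(76 - 19)) = I*√2769 + (4 - 3*57) = I*√2769 + (4 - 171) = I*√2769 - 167 = -167 + I*√2769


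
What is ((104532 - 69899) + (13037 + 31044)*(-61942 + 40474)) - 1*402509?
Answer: -946698784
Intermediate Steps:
((104532 - 69899) + (13037 + 31044)*(-61942 + 40474)) - 1*402509 = (34633 + 44081*(-21468)) - 402509 = (34633 - 946330908) - 402509 = -946296275 - 402509 = -946698784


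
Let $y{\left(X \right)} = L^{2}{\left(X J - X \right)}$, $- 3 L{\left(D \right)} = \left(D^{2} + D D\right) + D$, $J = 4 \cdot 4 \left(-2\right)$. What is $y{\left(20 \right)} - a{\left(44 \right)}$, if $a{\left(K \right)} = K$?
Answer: $84204432356$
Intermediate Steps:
$J = -32$ ($J = 16 \left(-2\right) = -32$)
$L{\left(D \right)} = - \frac{2 D^{2}}{3} - \frac{D}{3}$ ($L{\left(D \right)} = - \frac{\left(D^{2} + D D\right) + D}{3} = - \frac{\left(D^{2} + D^{2}\right) + D}{3} = - \frac{2 D^{2} + D}{3} = - \frac{D + 2 D^{2}}{3} = - \frac{2 D^{2}}{3} - \frac{D}{3}$)
$y{\left(X \right)} = 121 X^{2} \left(1 - 66 X\right)^{2}$ ($y{\left(X \right)} = \left(- \frac{\left(X \left(-32\right) - X\right) \left(1 + 2 \left(X \left(-32\right) - X\right)\right)}{3}\right)^{2} = \left(- \frac{\left(- 32 X - X\right) \left(1 + 2 \left(- 32 X - X\right)\right)}{3}\right)^{2} = \left(- \frac{- 33 X \left(1 + 2 \left(- 33 X\right)\right)}{3}\right)^{2} = \left(- \frac{- 33 X \left(1 - 66 X\right)}{3}\right)^{2} = \left(11 X \left(1 - 66 X\right)\right)^{2} = 121 X^{2} \left(1 - 66 X\right)^{2}$)
$y{\left(20 \right)} - a{\left(44 \right)} = 121 \cdot 20^{2} \left(1 - 1320\right)^{2} - 44 = 121 \cdot 400 \left(1 - 1320\right)^{2} - 44 = 121 \cdot 400 \left(-1319\right)^{2} - 44 = 121 \cdot 400 \cdot 1739761 - 44 = 84204432400 - 44 = 84204432356$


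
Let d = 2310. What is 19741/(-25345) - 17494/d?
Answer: -48898714/5854695 ≈ -8.3521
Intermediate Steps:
19741/(-25345) - 17494/d = 19741/(-25345) - 17494/2310 = 19741*(-1/25345) - 17494*1/2310 = -19741/25345 - 8747/1155 = -48898714/5854695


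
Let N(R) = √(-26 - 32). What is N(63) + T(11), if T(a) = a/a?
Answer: 1 + I*√58 ≈ 1.0 + 7.6158*I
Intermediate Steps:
T(a) = 1
N(R) = I*√58 (N(R) = √(-58) = I*√58)
N(63) + T(11) = I*√58 + 1 = 1 + I*√58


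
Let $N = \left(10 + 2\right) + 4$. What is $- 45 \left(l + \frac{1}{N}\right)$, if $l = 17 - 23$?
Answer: $\frac{4275}{16} \approx 267.19$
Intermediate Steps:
$l = -6$ ($l = 17 - 23 = -6$)
$N = 16$ ($N = 12 + 4 = 16$)
$- 45 \left(l + \frac{1}{N}\right) = - 45 \left(-6 + \frac{1}{16}\right) = \left(-45\right) \left(- \frac{95}{16}\right) = \frac{4275}{16}$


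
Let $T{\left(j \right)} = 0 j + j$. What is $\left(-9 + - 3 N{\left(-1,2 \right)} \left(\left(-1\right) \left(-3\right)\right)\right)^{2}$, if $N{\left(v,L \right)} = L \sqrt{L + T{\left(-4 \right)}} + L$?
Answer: $81 + 972 i \sqrt{2} \approx 81.0 + 1374.6 i$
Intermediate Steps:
$T{\left(j \right)} = j$ ($T{\left(j \right)} = 0 + j = j$)
$N{\left(v,L \right)} = L + L \sqrt{-4 + L}$ ($N{\left(v,L \right)} = L \sqrt{L - 4} + L = L \sqrt{-4 + L} + L = L + L \sqrt{-4 + L}$)
$\left(-9 + - 3 N{\left(-1,2 \right)} \left(\left(-1\right) \left(-3\right)\right)\right)^{2} = \left(-9 + - 3 \cdot 2 \left(1 + \sqrt{-4 + 2}\right) \left(\left(-1\right) \left(-3\right)\right)\right)^{2} = \left(-9 + - 3 \cdot 2 \left(1 + \sqrt{-2}\right) 3\right)^{2} = \left(-9 + - 3 \cdot 2 \left(1 + i \sqrt{2}\right) 3\right)^{2} = \left(-9 + - 3 \left(2 + 2 i \sqrt{2}\right) 3\right)^{2} = \left(-9 + \left(-6 - 6 i \sqrt{2}\right) 3\right)^{2} = \left(-9 - \left(18 + 18 i \sqrt{2}\right)\right)^{2} = \left(-27 - 18 i \sqrt{2}\right)^{2}$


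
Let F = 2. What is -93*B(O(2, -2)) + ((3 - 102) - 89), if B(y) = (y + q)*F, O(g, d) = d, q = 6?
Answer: -932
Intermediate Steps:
B(y) = 12 + 2*y (B(y) = (y + 6)*2 = (6 + y)*2 = 12 + 2*y)
-93*B(O(2, -2)) + ((3 - 102) - 89) = -93*(12 + 2*(-2)) + ((3 - 102) - 89) = -93*(12 - 4) + (-99 - 89) = -93*8 - 188 = -744 - 188 = -932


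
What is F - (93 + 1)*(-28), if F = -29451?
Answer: -26819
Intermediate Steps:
F - (93 + 1)*(-28) = -29451 - (93 + 1)*(-28) = -29451 - 94*(-28) = -29451 - 1*(-2632) = -29451 + 2632 = -26819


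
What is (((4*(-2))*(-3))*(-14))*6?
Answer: -2016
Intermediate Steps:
(((4*(-2))*(-3))*(-14))*6 = (-8*(-3)*(-14))*6 = (24*(-14))*6 = -336*6 = -2016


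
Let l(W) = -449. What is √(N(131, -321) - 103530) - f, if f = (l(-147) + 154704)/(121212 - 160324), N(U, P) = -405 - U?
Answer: 154255/39112 + I*√104066 ≈ 3.9439 + 322.59*I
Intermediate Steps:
f = -154255/39112 (f = (-449 + 154704)/(121212 - 160324) = 154255/(-39112) = 154255*(-1/39112) = -154255/39112 ≈ -3.9439)
√(N(131, -321) - 103530) - f = √((-405 - 1*131) - 103530) - 1*(-154255/39112) = √((-405 - 131) - 103530) + 154255/39112 = √(-536 - 103530) + 154255/39112 = √(-104066) + 154255/39112 = I*√104066 + 154255/39112 = 154255/39112 + I*√104066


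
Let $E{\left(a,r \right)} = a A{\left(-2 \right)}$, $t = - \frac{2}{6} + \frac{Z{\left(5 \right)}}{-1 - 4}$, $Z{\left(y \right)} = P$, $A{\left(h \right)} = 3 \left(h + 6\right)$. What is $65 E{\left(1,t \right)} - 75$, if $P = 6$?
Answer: $705$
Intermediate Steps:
$A{\left(h \right)} = 18 + 3 h$ ($A{\left(h \right)} = 3 \left(6 + h\right) = 18 + 3 h$)
$Z{\left(y \right)} = 6$
$t = - \frac{23}{15}$ ($t = - \frac{2}{6} + \frac{6}{-1 - 4} = \left(-2\right) \frac{1}{6} + \frac{6}{-5} = - \frac{1}{3} + 6 \left(- \frac{1}{5}\right) = - \frac{1}{3} - \frac{6}{5} = - \frac{23}{15} \approx -1.5333$)
$E{\left(a,r \right)} = 12 a$ ($E{\left(a,r \right)} = a \left(18 + 3 \left(-2\right)\right) = a \left(18 - 6\right) = a 12 = 12 a$)
$65 E{\left(1,t \right)} - 75 = 65 \cdot 12 \cdot 1 - 75 = 65 \cdot 12 - 75 = 780 - 75 = 705$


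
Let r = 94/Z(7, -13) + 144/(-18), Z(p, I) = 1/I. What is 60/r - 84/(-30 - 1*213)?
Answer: 986/3321 ≈ 0.29690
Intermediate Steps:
r = -1230 (r = 94/(1/(-13)) + 144/(-18) = 94/(-1/13) + 144*(-1/18) = 94*(-13) - 8 = -1222 - 8 = -1230)
60/r - 84/(-30 - 1*213) = 60/(-1230) - 84/(-30 - 1*213) = 60*(-1/1230) - 84/(-30 - 213) = -2/41 - 84/(-243) = -2/41 - 84*(-1/243) = -2/41 + 28/81 = 986/3321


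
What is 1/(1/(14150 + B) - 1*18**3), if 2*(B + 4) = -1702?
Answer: -13295/77536439 ≈ -0.00017147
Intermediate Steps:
B = -855 (B = -4 + (1/2)*(-1702) = -4 - 851 = -855)
1/(1/(14150 + B) - 1*18**3) = 1/(1/(14150 - 855) - 1*18**3) = 1/(1/13295 - 1*5832) = 1/(1/13295 - 5832) = 1/(-77536439/13295) = -13295/77536439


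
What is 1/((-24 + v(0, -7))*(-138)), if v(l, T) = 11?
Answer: 1/1794 ≈ 0.00055741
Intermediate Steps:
1/((-24 + v(0, -7))*(-138)) = 1/((-24 + 11)*(-138)) = 1/(-13*(-138)) = 1/1794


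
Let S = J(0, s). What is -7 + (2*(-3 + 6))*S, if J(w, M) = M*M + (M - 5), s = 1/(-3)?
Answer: -115/3 ≈ -38.333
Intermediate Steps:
s = -⅓ ≈ -0.33333
J(w, M) = -5 + M + M² (J(w, M) = M² + (-5 + M) = -5 + M + M²)
S = -47/9 (S = -5 - ⅓ + (-⅓)² = -5 - ⅓ + ⅑ = -47/9 ≈ -5.2222)
-7 + (2*(-3 + 6))*S = -7 + (2*(-3 + 6))*(-47/9) = -7 + (2*3)*(-47/9) = -7 + 6*(-47/9) = -7 - 94/3 = -115/3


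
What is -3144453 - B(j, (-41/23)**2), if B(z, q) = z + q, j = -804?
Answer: -1662992002/529 ≈ -3.1437e+6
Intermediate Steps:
B(z, q) = q + z
-3144453 - B(j, (-41/23)**2) = -3144453 - ((-41/23)**2 - 804) = -3144453 - (1681/529 - 804) = -3144453 - 1*(-423635/529) = -3144453 + 423635/529 = -1662992002/529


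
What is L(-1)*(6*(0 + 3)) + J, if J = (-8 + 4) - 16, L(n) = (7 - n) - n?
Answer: 142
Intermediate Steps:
L(n) = 7 - 2*n
J = -20 (J = -4 - 16 = -20)
L(-1)*(6*(0 + 3)) + J = (7 - 2*(-1))*(6*(0 + 3)) - 20 = (7 + 2)*(6*3) - 20 = 9*18 - 20 = 162 - 20 = 142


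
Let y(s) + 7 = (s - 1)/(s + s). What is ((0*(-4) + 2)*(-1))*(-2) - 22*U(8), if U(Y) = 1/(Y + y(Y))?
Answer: -260/23 ≈ -11.304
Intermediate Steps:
y(s) = -7 + (-1 + s)/(2*s) (y(s) = -7 + (s - 1)/(s + s) = -7 + (-1 + s)/((2*s)) = -7 + (-1 + s)*(1/(2*s)) = -7 + (-1 + s)/(2*s))
U(Y) = 1/(Y + (-1 - 13*Y)/(2*Y))
((0*(-4) + 2)*(-1))*(-2) - 22*U(8) = ((0*(-4) + 2)*(-1))*(-2) - 44*8/(-1 - 13*8 + 2*8²) = ((0 + 2)*(-1))*(-2) - 44*8/(-1 - 104 + 2*64) = (2*(-1))*(-2) - 44*8/(-1 - 104 + 128) = -2*(-2) - 44*8/23 = 4 - 44*8/23 = 4 - 22*16/23 = 4 - 352/23 = -260/23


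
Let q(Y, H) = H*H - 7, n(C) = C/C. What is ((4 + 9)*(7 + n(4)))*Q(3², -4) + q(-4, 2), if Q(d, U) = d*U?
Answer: -3747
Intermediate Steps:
n(C) = 1
Q(d, U) = U*d
q(Y, H) = -7 + H² (q(Y, H) = H² - 7 = -7 + H²)
((4 + 9)*(7 + n(4)))*Q(3², -4) + q(-4, 2) = ((4 + 9)*(7 + 1))*(-4*3²) + (-7 + 2²) = (13*8)*(-4*9) + (-7 + 4) = 104*(-36) - 3 = -3744 - 3 = -3747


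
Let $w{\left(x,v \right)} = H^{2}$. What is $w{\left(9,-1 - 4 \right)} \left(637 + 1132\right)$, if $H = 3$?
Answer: $15921$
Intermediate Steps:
$w{\left(x,v \right)} = 9$ ($w{\left(x,v \right)} = 3^{2} = 9$)
$w{\left(9,-1 - 4 \right)} \left(637 + 1132\right) = 9 \left(637 + 1132\right) = 9 \cdot 1769 = 15921$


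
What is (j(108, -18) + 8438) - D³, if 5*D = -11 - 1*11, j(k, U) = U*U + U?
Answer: 1103648/125 ≈ 8829.2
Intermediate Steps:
j(k, U) = U + U² (j(k, U) = U² + U = U + U²)
D = -22/5 (D = (-11 - 1*11)/5 = (-11 - 11)/5 = (⅕)*(-22) = -22/5 ≈ -4.4000)
(j(108, -18) + 8438) - D³ = (-18*(1 - 18) + 8438) - (-22/5)³ = (-18*(-17) + 8438) - 1*(-10648/125) = (306 + 8438) + 10648/125 = 8744 + 10648/125 = 1103648/125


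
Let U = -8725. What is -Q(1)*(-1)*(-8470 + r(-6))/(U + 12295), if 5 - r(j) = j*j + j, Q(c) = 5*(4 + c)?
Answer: -42475/714 ≈ -59.489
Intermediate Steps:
Q(c) = 20 + 5*c
r(j) = 5 - j - j² (r(j) = 5 - (j*j + j) = 5 - (j² + j) = 5 - (j + j²) = 5 + (-j - j²) = 5 - j - j²)
-Q(1)*(-1)*(-8470 + r(-6))/(U + 12295) = -(20 + 5*1)*(-1)*(-8470 + (5 - 1*(-6) - 1*(-6)²))/(-8725 + 12295) = -(20 + 5)*(-1)*(-8470 + (5 + 6 - 1*36))/3570 = -25*(-1)*(-8470 + (5 + 6 - 36))*(1/3570) = -(-25)*(-8470 - 25)*(1/3570) = -(-25)*(-8495*1/3570) = -(-25)*(-1699)/714 = -1*42475/714 = -42475/714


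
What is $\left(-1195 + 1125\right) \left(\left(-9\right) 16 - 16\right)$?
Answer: $11200$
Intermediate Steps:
$\left(-1195 + 1125\right) \left(\left(-9\right) 16 - 16\right) = - 70 \left(-144 - 16\right) = \left(-70\right) \left(-160\right) = 11200$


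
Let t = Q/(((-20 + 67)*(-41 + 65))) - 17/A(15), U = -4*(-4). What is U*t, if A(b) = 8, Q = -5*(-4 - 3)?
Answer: -4724/141 ≈ -33.504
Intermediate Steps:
Q = 35 (Q = -5*(-7) = 35)
U = 16
t = -1181/564 (t = 35/(((-20 + 67)*(-41 + 65))) - 17/8 = 35/((47*24)) - 17*⅛ = 35/1128 - 17/8 = -1181/564 ≈ -2.0940)
U*t = 16*(-1181/564) = -4724/141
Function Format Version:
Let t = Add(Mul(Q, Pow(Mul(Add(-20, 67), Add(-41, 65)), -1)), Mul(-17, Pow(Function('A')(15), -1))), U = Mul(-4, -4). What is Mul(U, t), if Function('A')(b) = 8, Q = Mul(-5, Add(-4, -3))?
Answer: Rational(-4724, 141) ≈ -33.504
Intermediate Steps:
Q = 35 (Q = Mul(-5, -7) = 35)
U = 16
t = Rational(-1181, 564) (t = Add(Mul(35, Pow(Mul(Add(-20, 67), Add(-41, 65)), -1)), Mul(-17, Pow(8, -1))) = Add(Mul(35, Pow(Mul(47, 24), -1)), Mul(-17, Rational(1, 8))) = Add(Mul(35, Pow(1128, -1)), Rational(-17, 8)) = Add(Mul(35, Rational(1, 1128)), Rational(-17, 8)) = Add(Rational(35, 1128), Rational(-17, 8)) = Rational(-1181, 564) ≈ -2.0940)
Mul(U, t) = Mul(16, Rational(-1181, 564)) = Rational(-4724, 141)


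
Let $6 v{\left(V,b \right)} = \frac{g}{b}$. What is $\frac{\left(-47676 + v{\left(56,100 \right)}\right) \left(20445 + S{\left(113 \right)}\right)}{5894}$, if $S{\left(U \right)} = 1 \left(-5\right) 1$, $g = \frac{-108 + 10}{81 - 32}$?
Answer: $- \frac{1044104473}{6315} \approx -1.6534 \cdot 10^{5}$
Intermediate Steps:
$g = -2$ ($g = - \frac{98}{49} = \left(-98\right) \frac{1}{49} = -2$)
$S{\left(U \right)} = -5$ ($S{\left(U \right)} = \left(-5\right) 1 = -5$)
$v{\left(V,b \right)} = - \frac{1}{3 b}$ ($v{\left(V,b \right)} = \frac{\left(-2\right) \frac{1}{b}}{6} = - \frac{1}{3 b}$)
$\frac{\left(-47676 + v{\left(56,100 \right)}\right) \left(20445 + S{\left(113 \right)}\right)}{5894} = \frac{\left(-47676 - \frac{1}{3 \cdot 100}\right) \left(20445 - 5\right)}{5894} = \left(-47676 - \frac{1}{300}\right) 20440 \cdot \frac{1}{5894} = \left(- \frac{14302801}{300}\right) 20440 \cdot \frac{1}{5894} = \left(- \frac{14617462622}{15}\right) \frac{1}{5894} = - \frac{1044104473}{6315}$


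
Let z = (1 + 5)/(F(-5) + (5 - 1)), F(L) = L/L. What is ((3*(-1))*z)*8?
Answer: -144/5 ≈ -28.800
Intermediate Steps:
F(L) = 1
z = 6/5 (z = (1 + 5)/(1 + (5 - 1)) = 6/(1 + 4) = 6/5 ≈ 1.2000)
((3*(-1))*z)*8 = ((3*(-1))*(6/5))*8 = -3*6/5*8 = -18/5*8 = -144/5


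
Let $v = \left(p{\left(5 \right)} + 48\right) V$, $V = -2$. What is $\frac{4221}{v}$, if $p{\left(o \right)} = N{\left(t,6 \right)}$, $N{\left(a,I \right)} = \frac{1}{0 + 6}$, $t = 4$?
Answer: $- \frac{12663}{289} \approx -43.817$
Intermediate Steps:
$N{\left(a,I \right)} = \frac{1}{6}$
$p{\left(o \right)} = \frac{1}{6}$
$v = - \frac{289}{3}$ ($v = \left(\frac{1}{6} + 48\right) \left(-2\right) = \frac{289}{6} \left(-2\right) = - \frac{289}{3} \approx -96.333$)
$\frac{4221}{v} = \frac{4221}{- \frac{289}{3}} = 4221 \left(- \frac{3}{289}\right) = - \frac{12663}{289}$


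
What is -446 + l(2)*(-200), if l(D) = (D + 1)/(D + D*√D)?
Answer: -146 - 300*√2 ≈ -570.26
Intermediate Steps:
l(D) = (1 + D)/(D + D^(3/2))
-446 + l(2)*(-200) = -446 + ((1 + 2)/(2 + 2^(3/2)))*(-200) = -446 + (3/(2 + 2*√2))*(-200) = -446 - 600/(2 + 2*√2)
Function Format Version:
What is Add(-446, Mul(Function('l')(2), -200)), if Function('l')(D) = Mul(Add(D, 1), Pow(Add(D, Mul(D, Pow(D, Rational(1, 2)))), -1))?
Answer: Add(-146, Mul(-300, Pow(2, Rational(1, 2)))) ≈ -570.26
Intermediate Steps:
Function('l')(D) = Mul(Pow(Add(D, Pow(D, Rational(3, 2))), -1), Add(1, D)) (Function('l')(D) = Mul(Add(1, D), Pow(Add(D, Pow(D, Rational(3, 2))), -1)) = Mul(Pow(Add(D, Pow(D, Rational(3, 2))), -1), Add(1, D)))
Add(-446, Mul(Function('l')(2), -200)) = Add(-446, Mul(Mul(Pow(Add(2, Pow(2, Rational(3, 2))), -1), Add(1, 2)), -200)) = Add(-446, Mul(Mul(Pow(Add(2, Mul(2, Pow(2, Rational(1, 2)))), -1), 3), -200)) = Add(-446, Mul(Mul(3, Pow(Add(2, Mul(2, Pow(2, Rational(1, 2)))), -1)), -200)) = Add(-446, Mul(-600, Pow(Add(2, Mul(2, Pow(2, Rational(1, 2)))), -1)))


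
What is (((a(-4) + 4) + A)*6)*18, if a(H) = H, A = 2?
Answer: 216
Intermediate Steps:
(((a(-4) + 4) + A)*6)*18 = (((-4 + 4) + 2)*6)*18 = ((0 + 2)*6)*18 = (2*6)*18 = 12*18 = 216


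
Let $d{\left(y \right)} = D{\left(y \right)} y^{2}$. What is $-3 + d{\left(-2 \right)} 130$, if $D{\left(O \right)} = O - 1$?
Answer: $-1563$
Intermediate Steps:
$D{\left(O \right)} = -1 + O$
$d{\left(y \right)} = y^{2} \left(-1 + y\right)$ ($d{\left(y \right)} = \left(-1 + y\right) y^{2} = y^{2} \left(-1 + y\right)$)
$-3 + d{\left(-2 \right)} 130 = -3 + \left(-2\right)^{2} \left(-1 - 2\right) 130 = -3 + 4 \left(-3\right) 130 = -3 - 1560 = -1563$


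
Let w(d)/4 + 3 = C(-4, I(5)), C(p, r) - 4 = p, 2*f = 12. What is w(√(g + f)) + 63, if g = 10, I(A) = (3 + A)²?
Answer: 51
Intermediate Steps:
f = 6 (f = (½)*12 = 6)
C(p, r) = 4 + p
w(d) = -12 (w(d) = -12 + 4*(4 - 4) = -12 + 4*0 = -12 + 0 = -12)
w(√(g + f)) + 63 = -12 + 63 = 51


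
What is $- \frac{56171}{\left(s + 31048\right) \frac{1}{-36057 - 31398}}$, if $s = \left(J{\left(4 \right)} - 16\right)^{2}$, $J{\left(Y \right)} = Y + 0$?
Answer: $\frac{3789014805}{31192} \approx 1.2147 \cdot 10^{5}$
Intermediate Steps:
$J{\left(Y \right)} = Y$
$s = 144$ ($s = \left(4 - 16\right)^{2} = \left(-12\right)^{2} = 144$)
$- \frac{56171}{\left(s + 31048\right) \frac{1}{-36057 - 31398}} = - \frac{56171}{\left(144 + 31048\right) \frac{1}{-36057 - 31398}} = - \frac{56171}{31192 \frac{1}{-67455}} = - \frac{56171}{31192 \left(- \frac{1}{67455}\right)} = - \frac{56171}{- \frac{31192}{67455}} = \left(-56171\right) \left(- \frac{67455}{31192}\right) = \frac{3789014805}{31192}$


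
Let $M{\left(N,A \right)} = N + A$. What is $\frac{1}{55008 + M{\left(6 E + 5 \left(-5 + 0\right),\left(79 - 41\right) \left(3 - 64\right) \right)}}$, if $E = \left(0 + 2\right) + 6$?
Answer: $\frac{1}{52713} \approx 1.8971 \cdot 10^{-5}$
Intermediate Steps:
$E = 8$ ($E = 2 + 6 = 8$)
$M{\left(N,A \right)} = A + N$
$\frac{1}{55008 + M{\left(6 E + 5 \left(-5 + 0\right),\left(79 - 41\right) \left(3 - 64\right) \right)}} = \frac{1}{55008 + \left(\left(79 - 41\right) \left(3 - 64\right) + \left(6 \cdot 8 + 5 \left(-5 + 0\right)\right)\right)} = \frac{1}{55008 + \left(38 \left(-61\right) + \left(48 + 5 \left(-5\right)\right)\right)} = \frac{1}{55008 + \left(-2318 + \left(48 - 25\right)\right)} = \frac{1}{55008 + \left(-2318 + 23\right)} = \frac{1}{55008 - 2295} = \frac{1}{52713}$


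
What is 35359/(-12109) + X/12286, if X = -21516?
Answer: -347478959/74385587 ≈ -4.6713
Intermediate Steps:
35359/(-12109) + X/12286 = 35359/(-12109) - 21516/12286 = 35359*(-1/12109) - 21516*1/12286 = -35359/12109 - 10758/6143 = -347478959/74385587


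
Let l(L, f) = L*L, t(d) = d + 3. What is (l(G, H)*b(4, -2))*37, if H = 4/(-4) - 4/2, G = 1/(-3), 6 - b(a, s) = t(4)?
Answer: -37/9 ≈ -4.1111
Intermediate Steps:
t(d) = 3 + d
b(a, s) = -1 (b(a, s) = 6 - (3 + 4) = 6 - 1*7 = 6 - 7 = -1)
G = -⅓ ≈ -0.33333
H = -3 (H = 4*(-¼) - 4*½ = -1 - 2 = -3)
l(L, f) = L²
(l(G, H)*b(4, -2))*37 = ((-⅓)²*(-1))*37 = ((⅑)*(-1))*37 = -⅑*37 = -37/9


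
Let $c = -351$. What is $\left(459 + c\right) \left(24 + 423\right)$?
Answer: $48276$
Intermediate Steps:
$\left(459 + c\right) \left(24 + 423\right) = \left(459 - 351\right) \left(24 + 423\right) = 108 \cdot 447 = 48276$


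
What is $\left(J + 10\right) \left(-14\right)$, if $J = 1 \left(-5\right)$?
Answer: $-70$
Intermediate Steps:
$J = -5$
$\left(J + 10\right) \left(-14\right) = \left(-5 + 10\right) \left(-14\right) = 5 \left(-14\right) = -70$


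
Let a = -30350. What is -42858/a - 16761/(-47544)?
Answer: 424389517/240493400 ≈ 1.7647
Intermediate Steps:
-42858/a - 16761/(-47544) = -42858/(-30350) - 16761/(-47544) = -42858*(-1/30350) - 16761*(-1/47544) = 21429/15175 + 5587/15848 = 424389517/240493400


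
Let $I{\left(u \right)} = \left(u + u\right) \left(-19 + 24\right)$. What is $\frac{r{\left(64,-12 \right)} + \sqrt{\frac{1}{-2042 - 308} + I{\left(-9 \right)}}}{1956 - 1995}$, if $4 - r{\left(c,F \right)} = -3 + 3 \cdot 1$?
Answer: $- \frac{4}{39} - \frac{i \sqrt{19881094}}{18330} \approx -0.10256 - 0.24325 i$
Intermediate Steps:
$r{\left(c,F \right)} = 4$ ($r{\left(c,F \right)} = 4 - \left(-3 + 3 \cdot 1\right) = 4 - \left(-3 + 3\right) = 4 - 0 = 4 + 0 = 4$)
$I{\left(u \right)} = 10 u$ ($I{\left(u \right)} = 2 u 5 = 10 u$)
$\frac{r{\left(64,-12 \right)} + \sqrt{\frac{1}{-2042 - 308} + I{\left(-9 \right)}}}{1956 - 1995} = \frac{4 + \sqrt{\frac{1}{-2042 - 308} + 10 \left(-9\right)}}{1956 - 1995} = \frac{4 + \sqrt{\frac{1}{-2350} - 90}}{-39} = \left(4 + \sqrt{- \frac{1}{2350} - 90}\right) \left(- \frac{1}{39}\right) = \left(4 + \sqrt{- \frac{211501}{2350}}\right) \left(- \frac{1}{39}\right) = \left(4 + \frac{i \sqrt{19881094}}{470}\right) \left(- \frac{1}{39}\right) = - \frac{4}{39} - \frac{i \sqrt{19881094}}{18330}$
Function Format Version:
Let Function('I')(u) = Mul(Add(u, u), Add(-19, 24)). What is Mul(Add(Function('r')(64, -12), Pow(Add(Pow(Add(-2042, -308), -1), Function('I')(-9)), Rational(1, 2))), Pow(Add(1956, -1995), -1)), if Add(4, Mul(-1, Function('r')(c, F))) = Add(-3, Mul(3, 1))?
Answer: Add(Rational(-4, 39), Mul(Rational(-1, 18330), I, Pow(19881094, Rational(1, 2)))) ≈ Add(-0.10256, Mul(-0.24325, I))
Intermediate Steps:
Function('r')(c, F) = 4 (Function('r')(c, F) = Add(4, Mul(-1, Add(-3, Mul(3, 1)))) = Add(4, Mul(-1, Add(-3, 3))) = Add(4, Mul(-1, 0)) = Add(4, 0) = 4)
Function('I')(u) = Mul(10, u) (Function('I')(u) = Mul(Mul(2, u), 5) = Mul(10, u))
Mul(Add(Function('r')(64, -12), Pow(Add(Pow(Add(-2042, -308), -1), Function('I')(-9)), Rational(1, 2))), Pow(Add(1956, -1995), -1)) = Mul(Add(4, Pow(Add(Pow(Add(-2042, -308), -1), Mul(10, -9)), Rational(1, 2))), Pow(Add(1956, -1995), -1)) = Mul(Add(4, Pow(Add(Pow(-2350, -1), -90), Rational(1, 2))), Pow(-39, -1)) = Mul(Add(4, Pow(Add(Rational(-1, 2350), -90), Rational(1, 2))), Rational(-1, 39)) = Mul(Add(4, Pow(Rational(-211501, 2350), Rational(1, 2))), Rational(-1, 39)) = Mul(Add(4, Mul(Rational(1, 470), I, Pow(19881094, Rational(1, 2)))), Rational(-1, 39)) = Add(Rational(-4, 39), Mul(Rational(-1, 18330), I, Pow(19881094, Rational(1, 2))))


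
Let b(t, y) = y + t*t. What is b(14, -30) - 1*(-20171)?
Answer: 20337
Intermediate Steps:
b(t, y) = y + t**2
b(14, -30) - 1*(-20171) = (-30 + 14**2) - 1*(-20171) = (-30 + 196) + 20171 = 166 + 20171 = 20337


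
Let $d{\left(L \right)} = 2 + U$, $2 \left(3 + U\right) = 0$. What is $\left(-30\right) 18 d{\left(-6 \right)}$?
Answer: $540$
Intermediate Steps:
$U = -3$ ($U = -3 + \frac{1}{2} \cdot 0 = -3 + 0 = -3$)
$d{\left(L \right)} = -1$ ($d{\left(L \right)} = 2 - 3 = -1$)
$\left(-30\right) 18 d{\left(-6 \right)} = \left(-30\right) 18 \left(-1\right) = \left(-540\right) \left(-1\right) = 540$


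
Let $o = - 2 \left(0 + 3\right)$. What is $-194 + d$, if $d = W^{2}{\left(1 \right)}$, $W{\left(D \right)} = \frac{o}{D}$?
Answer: $-158$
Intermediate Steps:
$o = -6$ ($o = \left(-2\right) 3 = -6$)
$W{\left(D \right)} = - \frac{6}{D}$
$d = 36$ ($d = \left(- \frac{6}{1}\right)^{2} = \left(\left(-6\right) 1\right)^{2} = \left(-6\right)^{2} = 36$)
$-194 + d = -194 + 36 = -158$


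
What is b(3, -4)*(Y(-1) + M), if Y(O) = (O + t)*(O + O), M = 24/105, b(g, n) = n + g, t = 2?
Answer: 62/35 ≈ 1.7714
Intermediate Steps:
b(g, n) = g + n
M = 8/35 (M = 24*(1/105) = 8/35 ≈ 0.22857)
Y(O) = 2*O*(2 + O) (Y(O) = (O + 2)*(O + O) = (2 + O)*(2*O) = 2*O*(2 + O))
b(3, -4)*(Y(-1) + M) = (3 - 4)*(2*(-1)*(2 - 1) + 8/35) = -(2*(-1)*1 + 8/35) = -(-2 + 8/35) = -1*(-62/35) = 62/35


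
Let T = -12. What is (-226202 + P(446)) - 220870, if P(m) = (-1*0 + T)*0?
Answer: -447072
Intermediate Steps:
P(m) = 0 (P(m) = (-1*0 - 12)*0 = (0 - 12)*0 = -12*0 = 0)
(-226202 + P(446)) - 220870 = (-226202 + 0) - 220870 = -226202 - 220870 = -447072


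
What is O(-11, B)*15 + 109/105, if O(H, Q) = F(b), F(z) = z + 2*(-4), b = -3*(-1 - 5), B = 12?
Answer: 15859/105 ≈ 151.04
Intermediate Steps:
b = 18 (b = -3*(-6) = 18)
F(z) = -8 + z (F(z) = z - 8 = -8 + z)
O(H, Q) = 10 (O(H, Q) = -8 + 18 = 10)
O(-11, B)*15 + 109/105 = 10*15 + 109/105 = 150 + 109*(1/105) = 150 + 109/105 = 15859/105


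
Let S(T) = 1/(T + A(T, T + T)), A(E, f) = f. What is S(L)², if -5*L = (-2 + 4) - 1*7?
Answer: ⅑ ≈ 0.11111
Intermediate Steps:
L = 1 (L = -((-2 + 4) - 1*7)/5 = -(2 - 7)/5 = -⅕*(-5) = 1)
S(T) = 1/(3*T) (S(T) = 1/(T + (T + T)) = 1/(T + 2*T) = 1/(3*T))
S(L)² = ((⅓)/1)² = ((⅓)*1)² = (⅓)² = ⅑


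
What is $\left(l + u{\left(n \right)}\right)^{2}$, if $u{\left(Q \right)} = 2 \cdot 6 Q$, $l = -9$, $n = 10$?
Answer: $12321$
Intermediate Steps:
$u{\left(Q \right)} = 12 Q$
$\left(l + u{\left(n \right)}\right)^{2} = \left(-9 + 12 \cdot 10\right)^{2} = \left(-9 + 120\right)^{2} = 111^{2} = 12321$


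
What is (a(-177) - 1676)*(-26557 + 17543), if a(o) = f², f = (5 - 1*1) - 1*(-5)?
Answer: 14377330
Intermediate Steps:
f = 9 (f = (5 - 1) + 5 = 4 + 5 = 9)
a(o) = 81 (a(o) = 9² = 81)
(a(-177) - 1676)*(-26557 + 17543) = (81 - 1676)*(-26557 + 17543) = -1595*(-9014) = 14377330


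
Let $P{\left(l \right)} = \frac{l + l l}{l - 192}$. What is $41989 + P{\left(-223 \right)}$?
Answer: $\frac{17375929}{415} \approx 41870.0$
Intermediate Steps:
$P{\left(l \right)} = \frac{l + l^{2}}{-192 + l}$
$41989 + P{\left(-223 \right)} = 41989 - \frac{223 \left(1 - 223\right)}{-192 - 223} = 41989 - 223 \frac{1}{-415} \left(-222\right) = 41989 - \left(- \frac{223}{415}\right) \left(-222\right) = 41989 - \frac{49506}{415} = \frac{17375929}{415}$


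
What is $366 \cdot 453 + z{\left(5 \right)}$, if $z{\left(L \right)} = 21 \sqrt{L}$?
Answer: $165798 + 21 \sqrt{5} \approx 1.6585 \cdot 10^{5}$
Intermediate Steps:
$366 \cdot 453 + z{\left(5 \right)} = 366 \cdot 453 + 21 \sqrt{5} = 165798 + 21 \sqrt{5}$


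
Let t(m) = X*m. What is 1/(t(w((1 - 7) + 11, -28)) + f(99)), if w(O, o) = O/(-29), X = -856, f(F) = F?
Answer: 29/7151 ≈ 0.0040554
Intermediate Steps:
w(O, o) = -O/29 (w(O, o) = O*(-1/29) = -O/29)
t(m) = -856*m
1/(t(w((1 - 7) + 11, -28)) + f(99)) = 1/(-(-856)*((1 - 7) + 11)/29 + 99) = 1/(-(-856)*(-6 + 11)/29 + 99) = 1/(-(-856)*5/29 + 99) = 1/(-856*(-5/29) + 99) = 1/(4280/29 + 99) = 1/(7151/29) = 29/7151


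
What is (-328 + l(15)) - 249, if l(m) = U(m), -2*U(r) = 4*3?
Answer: -583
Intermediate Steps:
U(r) = -6 (U(r) = -2*3 = -½*12 = -6)
l(m) = -6
(-328 + l(15)) - 249 = (-328 - 6) - 249 = -334 - 249 = -583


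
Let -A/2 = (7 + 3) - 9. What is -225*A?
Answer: 450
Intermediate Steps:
A = -2 (A = -2*((7 + 3) - 9) = -2*(10 - 9) = -2*1 = -2)
-225*A = -225*(-2) = 450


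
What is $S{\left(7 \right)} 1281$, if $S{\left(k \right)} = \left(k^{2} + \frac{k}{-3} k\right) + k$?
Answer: $50813$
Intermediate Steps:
$S{\left(k \right)} = k + \frac{2 k^{2}}{3}$ ($S{\left(k \right)} = \left(k^{2} + k \left(- \frac{1}{3}\right) k\right) + k = \left(k^{2} + - \frac{k}{3} k\right) + k = \left(k^{2} - \frac{k^{2}}{3}\right) + k = \frac{2 k^{2}}{3} + k = k + \frac{2 k^{2}}{3}$)
$S{\left(7 \right)} 1281 = \frac{1}{3} \cdot 7 \left(3 + 2 \cdot 7\right) 1281 = \frac{1}{3} \cdot 7 \left(3 + 14\right) 1281 = \frac{1}{3} \cdot 7 \cdot 17 \cdot 1281 = \frac{119}{3} \cdot 1281 = 50813$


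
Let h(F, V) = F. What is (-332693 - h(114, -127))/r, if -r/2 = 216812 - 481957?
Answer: -332807/530290 ≈ -0.62759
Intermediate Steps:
r = 530290 (r = -2*(216812 - 481957) = -2*(-265145) = 530290)
(-332693 - h(114, -127))/r = (-332693 - 1*114)/530290 = (-332693 - 114)*(1/530290) = -332807*1/530290 = -332807/530290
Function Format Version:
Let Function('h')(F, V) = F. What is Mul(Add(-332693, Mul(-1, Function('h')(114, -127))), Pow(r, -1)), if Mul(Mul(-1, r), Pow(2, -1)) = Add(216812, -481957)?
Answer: Rational(-332807, 530290) ≈ -0.62759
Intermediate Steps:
r = 530290 (r = Mul(-2, Add(216812, -481957)) = Mul(-2, -265145) = 530290)
Mul(Add(-332693, Mul(-1, Function('h')(114, -127))), Pow(r, -1)) = Mul(Add(-332693, Mul(-1, 114)), Pow(530290, -1)) = Mul(Add(-332693, -114), Rational(1, 530290)) = Mul(-332807, Rational(1, 530290)) = Rational(-332807, 530290)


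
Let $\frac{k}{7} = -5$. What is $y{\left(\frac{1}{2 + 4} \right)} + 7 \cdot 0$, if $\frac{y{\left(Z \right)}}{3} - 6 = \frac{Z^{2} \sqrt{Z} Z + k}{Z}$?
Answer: $-612 + \frac{\sqrt{6}}{72} \approx -611.97$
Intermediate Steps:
$k = -35$ ($k = 7 \left(-5\right) = -35$)
$y{\left(Z \right)} = 18 + \frac{3 \left(-35 + Z^{\frac{7}{2}}\right)}{Z}$ ($y{\left(Z \right)} = 18 + 3 \frac{Z^{2} \sqrt{Z} Z - 35}{Z} = 18 + 3 \frac{Z^{\frac{5}{2}} Z - 35}{Z} = 18 + 3 \frac{Z^{\frac{7}{2}} - 35}{Z} = 18 + 3 \frac{-35 + Z^{\frac{7}{2}}}{Z} = 18 + \frac{3 \left(-35 + Z^{\frac{7}{2}}\right)}{Z}$)
$y{\left(\frac{1}{2 + 4} \right)} + 7 \cdot 0 = \left(18 - \frac{105}{\frac{1}{2 + 4}} + 3 \left(\frac{1}{2 + 4}\right)^{\frac{5}{2}}\right) + 7 \cdot 0 = \left(18 - \frac{105}{\frac{1}{6}} + 3 \left(\frac{1}{6}\right)^{\frac{5}{2}}\right) + 0 = \left(18 - 105 \frac{1}{\frac{1}{6}} + \frac{3}{36 \sqrt{6}}\right) + 0 = \left(18 - 630 + 3 \frac{\sqrt{6}}{216}\right) + 0 = \left(18 - 630 + \frac{\sqrt{6}}{72}\right) + 0 = \left(-612 + \frac{\sqrt{6}}{72}\right) + 0 = -612 + \frac{\sqrt{6}}{72}$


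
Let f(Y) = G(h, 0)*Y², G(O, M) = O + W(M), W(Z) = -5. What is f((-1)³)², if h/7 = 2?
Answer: 81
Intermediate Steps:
h = 14 (h = 7*2 = 14)
G(O, M) = -5 + O (G(O, M) = O - 5 = -5 + O)
f(Y) = 9*Y² (f(Y) = (-5 + 14)*Y² = 9*Y²)
f((-1)³)² = (9*((-1)³)²)² = (9*(-1)²)² = (9*1)² = 9² = 81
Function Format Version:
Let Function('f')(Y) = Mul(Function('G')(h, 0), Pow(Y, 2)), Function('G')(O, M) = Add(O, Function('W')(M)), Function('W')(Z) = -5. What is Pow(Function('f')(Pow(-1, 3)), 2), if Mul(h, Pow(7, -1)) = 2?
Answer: 81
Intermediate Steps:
h = 14 (h = Mul(7, 2) = 14)
Function('G')(O, M) = Add(-5, O) (Function('G')(O, M) = Add(O, -5) = Add(-5, O))
Function('f')(Y) = Mul(9, Pow(Y, 2)) (Function('f')(Y) = Mul(Add(-5, 14), Pow(Y, 2)) = Mul(9, Pow(Y, 2)))
Pow(Function('f')(Pow(-1, 3)), 2) = Pow(Mul(9, Pow(Pow(-1, 3), 2)), 2) = Pow(Mul(9, Pow(-1, 2)), 2) = Pow(Mul(9, 1), 2) = Pow(9, 2) = 81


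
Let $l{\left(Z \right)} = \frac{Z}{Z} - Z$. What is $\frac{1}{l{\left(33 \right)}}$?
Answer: $- \frac{1}{32} \approx -0.03125$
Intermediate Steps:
$l{\left(Z \right)} = 1 - Z$
$\frac{1}{l{\left(33 \right)}} = \frac{1}{1 - 33} = \frac{1}{-32} = - \frac{1}{32}$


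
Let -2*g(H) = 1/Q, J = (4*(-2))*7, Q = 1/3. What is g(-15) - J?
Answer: 109/2 ≈ 54.500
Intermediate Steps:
Q = ⅓ ≈ 0.33333
J = -56 (J = -8*7 = -56)
g(H) = -3/2 (g(H) = -1/(2*⅓) = -½*3 = -3/2)
g(-15) - J = -3/2 - 1*(-56) = -3/2 + 56 = 109/2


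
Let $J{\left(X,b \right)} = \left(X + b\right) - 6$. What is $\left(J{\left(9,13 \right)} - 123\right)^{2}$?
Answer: $11449$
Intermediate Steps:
$J{\left(X,b \right)} = -6 + X + b$
$\left(J{\left(9,13 \right)} - 123\right)^{2} = \left(\left(-6 + 9 + 13\right) - 123\right)^{2} = \left(16 - 123\right)^{2} = \left(-107\right)^{2} = 11449$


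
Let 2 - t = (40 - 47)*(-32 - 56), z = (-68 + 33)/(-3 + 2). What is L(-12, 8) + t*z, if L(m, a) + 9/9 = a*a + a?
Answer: -21419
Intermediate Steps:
L(m, a) = -1 + a + a² (L(m, a) = -1 + (a*a + a) = -1 + (a² + a) = -1 + (a + a²) = -1 + a + a²)
z = 35 (z = -35/(-1) = -35*(-1) = 35)
t = -614 (t = 2 - (40 - 47)*(-32 - 56) = 2 - (-7)*(-88) = 2 - 1*616 = 2 - 616 = -614)
L(-12, 8) + t*z = (-1 + 8 + 8²) - 614*35 = (-1 + 8 + 64) - 21490 = 71 - 21490 = -21419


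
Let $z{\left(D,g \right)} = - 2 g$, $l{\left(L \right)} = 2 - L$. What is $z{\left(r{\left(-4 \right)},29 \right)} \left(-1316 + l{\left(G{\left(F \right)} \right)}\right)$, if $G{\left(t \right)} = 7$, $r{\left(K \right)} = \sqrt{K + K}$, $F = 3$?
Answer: $76618$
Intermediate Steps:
$r{\left(K \right)} = \sqrt{2} \sqrt{K}$ ($r{\left(K \right)} = \sqrt{2 K} = \sqrt{2} \sqrt{K}$)
$z{\left(r{\left(-4 \right)},29 \right)} \left(-1316 + l{\left(G{\left(F \right)} \right)}\right) = \left(-2\right) 29 \left(-1316 + \left(2 - 7\right)\right) = - 58 \left(-1316 + \left(2 - 7\right)\right) = - 58 \left(-1316 - 5\right) = \left(-58\right) \left(-1321\right) = 76618$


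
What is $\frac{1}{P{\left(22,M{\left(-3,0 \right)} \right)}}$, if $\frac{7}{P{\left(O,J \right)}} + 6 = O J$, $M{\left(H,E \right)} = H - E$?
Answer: $- \frac{72}{7} \approx -10.286$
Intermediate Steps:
$P{\left(O,J \right)} = \frac{7}{-6 + J O}$ ($P{\left(O,J \right)} = \frac{7}{-6 + O J} = \frac{7}{-6 + J O}$)
$\frac{1}{P{\left(22,M{\left(-3,0 \right)} \right)}} = \frac{1}{7 \frac{1}{-6 + \left(-3 - 0\right) 22}} = \frac{1}{7 \frac{1}{-6 + \left(-3 + 0\right) 22}} = \frac{1}{7 \frac{1}{-6 - 66}} = \frac{1}{7 \frac{1}{-72}} = \frac{1}{7 \left(- \frac{1}{72}\right)} = \frac{1}{- \frac{7}{72}} = - \frac{72}{7}$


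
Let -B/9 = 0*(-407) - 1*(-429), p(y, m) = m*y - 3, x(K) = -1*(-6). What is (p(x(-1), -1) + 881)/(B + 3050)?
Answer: -872/811 ≈ -1.0752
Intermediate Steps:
x(K) = 6
p(y, m) = -3 + m*y
B = -3861 (B = -9*(0*(-407) - 1*(-429)) = -9*(0 + 429) = -9*429 = -3861)
(p(x(-1), -1) + 881)/(B + 3050) = ((-3 - 1*6) + 881)/(-3861 + 3050) = ((-3 - 6) + 881)/(-811) = (-9 + 881)*(-1/811) = 872*(-1/811) = -872/811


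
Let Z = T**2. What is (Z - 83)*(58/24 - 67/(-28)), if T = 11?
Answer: 3838/21 ≈ 182.76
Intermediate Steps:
Z = 121 (Z = 11**2 = 121)
(Z - 83)*(58/24 - 67/(-28)) = (121 - 83)*(58/24 - 67/(-28)) = 38*(58*(1/24) - 67*(-1/28)) = 38*(29/12 + 67/28) = 38*(101/21) = 3838/21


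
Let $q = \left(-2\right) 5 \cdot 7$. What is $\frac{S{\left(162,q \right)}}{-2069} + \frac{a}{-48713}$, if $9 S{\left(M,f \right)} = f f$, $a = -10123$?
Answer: $- \frac{50193317}{907084773} \approx -0.055335$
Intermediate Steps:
$q = -70$ ($q = \left(-10\right) 7 = -70$)
$S{\left(M,f \right)} = \frac{f^{2}}{9}$ ($S{\left(M,f \right)} = \frac{f f}{9} = \frac{f^{2}}{9}$)
$\frac{S{\left(162,q \right)}}{-2069} + \frac{a}{-48713} = \frac{\frac{1}{9} \left(-70\right)^{2}}{-2069} - \frac{10123}{-48713} = \frac{1}{9} \cdot 4900 \left(- \frac{1}{2069}\right) - - \frac{10123}{48713} = \frac{4900}{9} \left(- \frac{1}{2069}\right) + \frac{10123}{48713} = - \frac{4900}{18621} + \frac{10123}{48713} = - \frac{50193317}{907084773}$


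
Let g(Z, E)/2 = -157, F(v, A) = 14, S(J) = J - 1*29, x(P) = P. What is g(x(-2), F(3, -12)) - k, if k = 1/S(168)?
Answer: -43647/139 ≈ -314.01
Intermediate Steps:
S(J) = -29 + J (S(J) = J - 29 = -29 + J)
g(Z, E) = -314 (g(Z, E) = 2*(-157) = -314)
k = 1/139 (k = 1/(-29 + 168) = 1/139 ≈ 0.0071942)
g(x(-2), F(3, -12)) - k = -314 - 1*1/139 = -314 - 1/139 = -43647/139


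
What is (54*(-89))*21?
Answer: -100926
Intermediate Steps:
(54*(-89))*21 = -4806*21 = -100926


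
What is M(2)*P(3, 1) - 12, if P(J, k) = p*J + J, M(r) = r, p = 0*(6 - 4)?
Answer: -6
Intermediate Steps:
p = 0 (p = 0*2 = 0)
P(J, k) = J (P(J, k) = 0*J + J = 0 + J = J)
M(2)*P(3, 1) - 12 = 2*3 - 12 = 6 - 12 = -6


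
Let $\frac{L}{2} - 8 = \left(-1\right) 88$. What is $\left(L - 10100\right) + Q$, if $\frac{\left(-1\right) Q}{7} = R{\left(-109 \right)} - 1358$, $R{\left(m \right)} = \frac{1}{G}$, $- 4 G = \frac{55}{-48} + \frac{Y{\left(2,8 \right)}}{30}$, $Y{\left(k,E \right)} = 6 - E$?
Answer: $- \frac{75378}{97} \approx -777.09$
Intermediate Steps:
$L = -160$ ($L = 16 + 2 \left(\left(-1\right) 88\right) = 16 + 2 \left(-88\right) = 16 - 176 = -160$)
$G = \frac{97}{320}$ ($G = - \frac{\frac{55}{-48} + \frac{6 - 8}{30}}{4} = - \frac{55 \left(- \frac{1}{48}\right) + \left(6 - 8\right) \frac{1}{30}}{4} = - \frac{- \frac{55}{48} - \frac{1}{15}}{4} = \left(- \frac{1}{4}\right) \left(- \frac{97}{80}\right) = \frac{97}{320} \approx 0.30312$)
$R{\left(m \right)} = \frac{320}{97}$ ($R{\left(m \right)} = \frac{1}{\frac{97}{320}} = \frac{320}{97}$)
$Q = \frac{919842}{97}$ ($Q = - 7 \left(\frac{320}{97} - 1358\right) = \left(-7\right) \left(- \frac{131406}{97}\right) = \frac{919842}{97} \approx 9482.9$)
$\left(L - 10100\right) + Q = \left(-160 - 10100\right) + \frac{919842}{97} = -10260 + \frac{919842}{97} = - \frac{75378}{97}$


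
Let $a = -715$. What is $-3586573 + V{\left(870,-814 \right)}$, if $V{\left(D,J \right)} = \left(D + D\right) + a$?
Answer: $-3585548$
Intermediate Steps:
$V{\left(D,J \right)} = -715 + 2 D$ ($V{\left(D,J \right)} = \left(D + D\right) - 715 = 2 D - 715 = -715 + 2 D$)
$-3586573 + V{\left(870,-814 \right)} = -3586573 + \left(-715 + 2 \cdot 870\right) = -3586573 + \left(-715 + 1740\right) = -3586573 + 1025 = -3585548$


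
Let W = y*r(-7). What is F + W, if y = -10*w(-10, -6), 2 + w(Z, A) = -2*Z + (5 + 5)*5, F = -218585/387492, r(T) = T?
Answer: 1844243335/387492 ≈ 4759.4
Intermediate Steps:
F = -218585/387492 (F = -218585*1/387492 = -218585/387492 ≈ -0.56410)
w(Z, A) = 48 - 2*Z (w(Z, A) = -2 + (-2*Z + (5 + 5)*5) = -2 + (-2*Z + 10*5) = -2 + (-2*Z + 50) = -2 + (50 - 2*Z) = 48 - 2*Z)
y = -680 (y = -10*(48 - 2*(-10)) = -10*(48 + 20) = -10*68 = -680)
W = 4760 (W = -680*(-7) = 4760)
F + W = -218585/387492 + 4760 = 1844243335/387492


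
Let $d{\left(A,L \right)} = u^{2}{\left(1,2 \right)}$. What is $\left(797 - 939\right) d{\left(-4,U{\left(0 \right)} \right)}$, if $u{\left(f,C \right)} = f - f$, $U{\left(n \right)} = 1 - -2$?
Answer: $0$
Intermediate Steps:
$U{\left(n \right)} = 3$ ($U{\left(n \right)} = 1 + 2 = 3$)
$u{\left(f,C \right)} = 0$
$d{\left(A,L \right)} = 0$ ($d{\left(A,L \right)} = 0^{2} = 0$)
$\left(797 - 939\right) d{\left(-4,U{\left(0 \right)} \right)} = \left(797 - 939\right) 0 = \left(-142\right) 0 = 0$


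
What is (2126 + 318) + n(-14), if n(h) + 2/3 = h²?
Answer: 7918/3 ≈ 2639.3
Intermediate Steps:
n(h) = -⅔ + h²
(2126 + 318) + n(-14) = (2126 + 318) + (-⅔ + (-14)²) = 2444 + (-⅔ + 196) = 2444 + 586/3 = 7918/3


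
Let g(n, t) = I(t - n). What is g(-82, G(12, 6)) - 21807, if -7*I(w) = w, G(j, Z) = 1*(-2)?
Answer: -152729/7 ≈ -21818.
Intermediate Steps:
G(j, Z) = -2
I(w) = -w/7
g(n, t) = -t/7 + n/7 (g(n, t) = -(t - n)/7 = -t/7 + n/7)
g(-82, G(12, 6)) - 21807 = (-⅐*(-2) + (⅐)*(-82)) - 21807 = (2/7 - 82/7) - 21807 = -80/7 - 21807 = -152729/7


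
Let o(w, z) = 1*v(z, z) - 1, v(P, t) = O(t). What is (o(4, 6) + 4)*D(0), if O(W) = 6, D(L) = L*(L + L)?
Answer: 0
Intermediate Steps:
D(L) = 2*L² (D(L) = L*(2*L) = 2*L²)
v(P, t) = 6
o(w, z) = 5 (o(w, z) = 1*6 - 1 = 6 - 1 = 5)
(o(4, 6) + 4)*D(0) = (5 + 4)*(2*0²) = 9*(2*0) = 9*0 = 0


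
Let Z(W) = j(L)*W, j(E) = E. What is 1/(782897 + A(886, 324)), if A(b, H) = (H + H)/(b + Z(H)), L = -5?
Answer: 367/287322875 ≈ 1.2773e-6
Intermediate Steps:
Z(W) = -5*W
A(b, H) = 2*H/(b - 5*H) (A(b, H) = (H + H)/(b - 5*H) = (2*H)/(b - 5*H) = 2*H/(b - 5*H))
1/(782897 + A(886, 324)) = 1/(782897 + 2*324/(886 - 5*324)) = 1/(782897 + 2*324/(886 - 1620)) = 1/(782897 + 2*324/(-734)) = 1/(782897 + 2*324*(-1/734)) = 1/(782897 - 324/367) = 1/(287322875/367) = 367/287322875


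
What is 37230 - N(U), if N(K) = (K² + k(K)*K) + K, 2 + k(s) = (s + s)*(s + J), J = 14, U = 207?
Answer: -18944670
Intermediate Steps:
k(s) = -2 + 2*s*(14 + s) (k(s) = -2 + (s + s)*(s + 14) = -2 + (2*s)*(14 + s) = -2 + 2*s*(14 + s))
N(K) = K + K² + K*(-2 + 2*K² + 28*K) (N(K) = (K² + (-2 + 2*K² + 28*K)*K) + K = (K² + K*(-2 + 2*K² + 28*K)) + K = K + K² + K*(-2 + 2*K² + 28*K))
37230 - N(U) = 37230 - 207*(-1 + 2*207² + 29*207) = 37230 - 207*(-1 + 2*42849 + 6003) = 37230 - 207*(-1 + 85698 + 6003) = 37230 - 207*91700 = 37230 - 1*18981900 = 37230 - 18981900 = -18944670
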